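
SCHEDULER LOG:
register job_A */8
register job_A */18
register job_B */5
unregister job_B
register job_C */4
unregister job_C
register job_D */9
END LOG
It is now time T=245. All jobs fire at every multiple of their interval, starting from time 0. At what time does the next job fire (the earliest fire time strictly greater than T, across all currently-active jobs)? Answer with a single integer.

Answer: 252

Derivation:
Op 1: register job_A */8 -> active={job_A:*/8}
Op 2: register job_A */18 -> active={job_A:*/18}
Op 3: register job_B */5 -> active={job_A:*/18, job_B:*/5}
Op 4: unregister job_B -> active={job_A:*/18}
Op 5: register job_C */4 -> active={job_A:*/18, job_C:*/4}
Op 6: unregister job_C -> active={job_A:*/18}
Op 7: register job_D */9 -> active={job_A:*/18, job_D:*/9}
  job_A: interval 18, next fire after T=245 is 252
  job_D: interval 9, next fire after T=245 is 252
Earliest fire time = 252 (job job_A)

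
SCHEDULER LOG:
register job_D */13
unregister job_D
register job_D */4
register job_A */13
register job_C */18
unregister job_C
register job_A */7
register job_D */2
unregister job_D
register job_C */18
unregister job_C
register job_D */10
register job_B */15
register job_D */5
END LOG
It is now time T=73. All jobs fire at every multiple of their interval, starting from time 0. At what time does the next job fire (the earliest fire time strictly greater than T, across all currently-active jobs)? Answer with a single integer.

Answer: 75

Derivation:
Op 1: register job_D */13 -> active={job_D:*/13}
Op 2: unregister job_D -> active={}
Op 3: register job_D */4 -> active={job_D:*/4}
Op 4: register job_A */13 -> active={job_A:*/13, job_D:*/4}
Op 5: register job_C */18 -> active={job_A:*/13, job_C:*/18, job_D:*/4}
Op 6: unregister job_C -> active={job_A:*/13, job_D:*/4}
Op 7: register job_A */7 -> active={job_A:*/7, job_D:*/4}
Op 8: register job_D */2 -> active={job_A:*/7, job_D:*/2}
Op 9: unregister job_D -> active={job_A:*/7}
Op 10: register job_C */18 -> active={job_A:*/7, job_C:*/18}
Op 11: unregister job_C -> active={job_A:*/7}
Op 12: register job_D */10 -> active={job_A:*/7, job_D:*/10}
Op 13: register job_B */15 -> active={job_A:*/7, job_B:*/15, job_D:*/10}
Op 14: register job_D */5 -> active={job_A:*/7, job_B:*/15, job_D:*/5}
  job_A: interval 7, next fire after T=73 is 77
  job_B: interval 15, next fire after T=73 is 75
  job_D: interval 5, next fire after T=73 is 75
Earliest fire time = 75 (job job_B)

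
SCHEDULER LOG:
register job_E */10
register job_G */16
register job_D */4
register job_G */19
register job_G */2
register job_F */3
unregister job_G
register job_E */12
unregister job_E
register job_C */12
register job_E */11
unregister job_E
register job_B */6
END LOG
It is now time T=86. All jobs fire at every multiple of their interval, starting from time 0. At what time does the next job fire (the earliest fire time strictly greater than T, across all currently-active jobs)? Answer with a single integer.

Answer: 87

Derivation:
Op 1: register job_E */10 -> active={job_E:*/10}
Op 2: register job_G */16 -> active={job_E:*/10, job_G:*/16}
Op 3: register job_D */4 -> active={job_D:*/4, job_E:*/10, job_G:*/16}
Op 4: register job_G */19 -> active={job_D:*/4, job_E:*/10, job_G:*/19}
Op 5: register job_G */2 -> active={job_D:*/4, job_E:*/10, job_G:*/2}
Op 6: register job_F */3 -> active={job_D:*/4, job_E:*/10, job_F:*/3, job_G:*/2}
Op 7: unregister job_G -> active={job_D:*/4, job_E:*/10, job_F:*/3}
Op 8: register job_E */12 -> active={job_D:*/4, job_E:*/12, job_F:*/3}
Op 9: unregister job_E -> active={job_D:*/4, job_F:*/3}
Op 10: register job_C */12 -> active={job_C:*/12, job_D:*/4, job_F:*/3}
Op 11: register job_E */11 -> active={job_C:*/12, job_D:*/4, job_E:*/11, job_F:*/3}
Op 12: unregister job_E -> active={job_C:*/12, job_D:*/4, job_F:*/3}
Op 13: register job_B */6 -> active={job_B:*/6, job_C:*/12, job_D:*/4, job_F:*/3}
  job_B: interval 6, next fire after T=86 is 90
  job_C: interval 12, next fire after T=86 is 96
  job_D: interval 4, next fire after T=86 is 88
  job_F: interval 3, next fire after T=86 is 87
Earliest fire time = 87 (job job_F)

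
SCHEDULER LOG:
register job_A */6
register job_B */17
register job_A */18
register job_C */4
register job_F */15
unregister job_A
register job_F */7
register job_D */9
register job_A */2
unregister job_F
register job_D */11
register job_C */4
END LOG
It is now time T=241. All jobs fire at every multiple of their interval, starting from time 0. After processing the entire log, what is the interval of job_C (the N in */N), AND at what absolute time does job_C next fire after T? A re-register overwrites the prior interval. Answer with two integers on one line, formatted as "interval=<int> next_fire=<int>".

Answer: interval=4 next_fire=244

Derivation:
Op 1: register job_A */6 -> active={job_A:*/6}
Op 2: register job_B */17 -> active={job_A:*/6, job_B:*/17}
Op 3: register job_A */18 -> active={job_A:*/18, job_B:*/17}
Op 4: register job_C */4 -> active={job_A:*/18, job_B:*/17, job_C:*/4}
Op 5: register job_F */15 -> active={job_A:*/18, job_B:*/17, job_C:*/4, job_F:*/15}
Op 6: unregister job_A -> active={job_B:*/17, job_C:*/4, job_F:*/15}
Op 7: register job_F */7 -> active={job_B:*/17, job_C:*/4, job_F:*/7}
Op 8: register job_D */9 -> active={job_B:*/17, job_C:*/4, job_D:*/9, job_F:*/7}
Op 9: register job_A */2 -> active={job_A:*/2, job_B:*/17, job_C:*/4, job_D:*/9, job_F:*/7}
Op 10: unregister job_F -> active={job_A:*/2, job_B:*/17, job_C:*/4, job_D:*/9}
Op 11: register job_D */11 -> active={job_A:*/2, job_B:*/17, job_C:*/4, job_D:*/11}
Op 12: register job_C */4 -> active={job_A:*/2, job_B:*/17, job_C:*/4, job_D:*/11}
Final interval of job_C = 4
Next fire of job_C after T=241: (241//4+1)*4 = 244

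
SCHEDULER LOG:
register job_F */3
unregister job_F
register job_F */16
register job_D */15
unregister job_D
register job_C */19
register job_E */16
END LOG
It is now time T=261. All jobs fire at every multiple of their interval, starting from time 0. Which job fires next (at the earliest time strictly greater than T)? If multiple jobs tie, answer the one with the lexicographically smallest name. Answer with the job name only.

Answer: job_C

Derivation:
Op 1: register job_F */3 -> active={job_F:*/3}
Op 2: unregister job_F -> active={}
Op 3: register job_F */16 -> active={job_F:*/16}
Op 4: register job_D */15 -> active={job_D:*/15, job_F:*/16}
Op 5: unregister job_D -> active={job_F:*/16}
Op 6: register job_C */19 -> active={job_C:*/19, job_F:*/16}
Op 7: register job_E */16 -> active={job_C:*/19, job_E:*/16, job_F:*/16}
  job_C: interval 19, next fire after T=261 is 266
  job_E: interval 16, next fire after T=261 is 272
  job_F: interval 16, next fire after T=261 is 272
Earliest = 266, winner (lex tiebreak) = job_C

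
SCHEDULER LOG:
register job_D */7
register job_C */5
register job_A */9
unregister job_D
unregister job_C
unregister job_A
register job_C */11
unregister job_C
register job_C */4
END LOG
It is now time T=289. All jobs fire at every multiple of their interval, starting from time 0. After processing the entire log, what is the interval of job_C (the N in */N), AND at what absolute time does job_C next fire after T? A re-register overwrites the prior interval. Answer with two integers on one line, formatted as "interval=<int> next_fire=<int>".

Op 1: register job_D */7 -> active={job_D:*/7}
Op 2: register job_C */5 -> active={job_C:*/5, job_D:*/7}
Op 3: register job_A */9 -> active={job_A:*/9, job_C:*/5, job_D:*/7}
Op 4: unregister job_D -> active={job_A:*/9, job_C:*/5}
Op 5: unregister job_C -> active={job_A:*/9}
Op 6: unregister job_A -> active={}
Op 7: register job_C */11 -> active={job_C:*/11}
Op 8: unregister job_C -> active={}
Op 9: register job_C */4 -> active={job_C:*/4}
Final interval of job_C = 4
Next fire of job_C after T=289: (289//4+1)*4 = 292

Answer: interval=4 next_fire=292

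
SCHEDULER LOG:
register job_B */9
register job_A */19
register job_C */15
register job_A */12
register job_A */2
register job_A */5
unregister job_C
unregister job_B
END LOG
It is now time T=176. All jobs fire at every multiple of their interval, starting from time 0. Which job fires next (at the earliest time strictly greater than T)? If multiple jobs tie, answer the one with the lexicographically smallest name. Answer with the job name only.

Op 1: register job_B */9 -> active={job_B:*/9}
Op 2: register job_A */19 -> active={job_A:*/19, job_B:*/9}
Op 3: register job_C */15 -> active={job_A:*/19, job_B:*/9, job_C:*/15}
Op 4: register job_A */12 -> active={job_A:*/12, job_B:*/9, job_C:*/15}
Op 5: register job_A */2 -> active={job_A:*/2, job_B:*/9, job_C:*/15}
Op 6: register job_A */5 -> active={job_A:*/5, job_B:*/9, job_C:*/15}
Op 7: unregister job_C -> active={job_A:*/5, job_B:*/9}
Op 8: unregister job_B -> active={job_A:*/5}
  job_A: interval 5, next fire after T=176 is 180
Earliest = 180, winner (lex tiebreak) = job_A

Answer: job_A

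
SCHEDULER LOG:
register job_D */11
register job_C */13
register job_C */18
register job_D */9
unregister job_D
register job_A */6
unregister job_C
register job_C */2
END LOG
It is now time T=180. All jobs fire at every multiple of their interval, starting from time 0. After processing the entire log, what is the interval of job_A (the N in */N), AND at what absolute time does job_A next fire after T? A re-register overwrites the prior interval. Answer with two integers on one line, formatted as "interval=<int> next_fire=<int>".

Op 1: register job_D */11 -> active={job_D:*/11}
Op 2: register job_C */13 -> active={job_C:*/13, job_D:*/11}
Op 3: register job_C */18 -> active={job_C:*/18, job_D:*/11}
Op 4: register job_D */9 -> active={job_C:*/18, job_D:*/9}
Op 5: unregister job_D -> active={job_C:*/18}
Op 6: register job_A */6 -> active={job_A:*/6, job_C:*/18}
Op 7: unregister job_C -> active={job_A:*/6}
Op 8: register job_C */2 -> active={job_A:*/6, job_C:*/2}
Final interval of job_A = 6
Next fire of job_A after T=180: (180//6+1)*6 = 186

Answer: interval=6 next_fire=186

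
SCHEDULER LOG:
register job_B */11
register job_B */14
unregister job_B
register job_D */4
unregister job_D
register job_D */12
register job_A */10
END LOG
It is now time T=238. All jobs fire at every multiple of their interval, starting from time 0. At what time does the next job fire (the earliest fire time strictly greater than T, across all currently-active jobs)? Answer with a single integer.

Answer: 240

Derivation:
Op 1: register job_B */11 -> active={job_B:*/11}
Op 2: register job_B */14 -> active={job_B:*/14}
Op 3: unregister job_B -> active={}
Op 4: register job_D */4 -> active={job_D:*/4}
Op 5: unregister job_D -> active={}
Op 6: register job_D */12 -> active={job_D:*/12}
Op 7: register job_A */10 -> active={job_A:*/10, job_D:*/12}
  job_A: interval 10, next fire after T=238 is 240
  job_D: interval 12, next fire after T=238 is 240
Earliest fire time = 240 (job job_A)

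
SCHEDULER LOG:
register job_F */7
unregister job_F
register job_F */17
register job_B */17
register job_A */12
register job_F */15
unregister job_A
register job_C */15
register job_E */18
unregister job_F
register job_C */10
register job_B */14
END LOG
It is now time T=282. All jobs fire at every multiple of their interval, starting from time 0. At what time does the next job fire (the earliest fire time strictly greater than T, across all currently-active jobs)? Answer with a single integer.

Op 1: register job_F */7 -> active={job_F:*/7}
Op 2: unregister job_F -> active={}
Op 3: register job_F */17 -> active={job_F:*/17}
Op 4: register job_B */17 -> active={job_B:*/17, job_F:*/17}
Op 5: register job_A */12 -> active={job_A:*/12, job_B:*/17, job_F:*/17}
Op 6: register job_F */15 -> active={job_A:*/12, job_B:*/17, job_F:*/15}
Op 7: unregister job_A -> active={job_B:*/17, job_F:*/15}
Op 8: register job_C */15 -> active={job_B:*/17, job_C:*/15, job_F:*/15}
Op 9: register job_E */18 -> active={job_B:*/17, job_C:*/15, job_E:*/18, job_F:*/15}
Op 10: unregister job_F -> active={job_B:*/17, job_C:*/15, job_E:*/18}
Op 11: register job_C */10 -> active={job_B:*/17, job_C:*/10, job_E:*/18}
Op 12: register job_B */14 -> active={job_B:*/14, job_C:*/10, job_E:*/18}
  job_B: interval 14, next fire after T=282 is 294
  job_C: interval 10, next fire after T=282 is 290
  job_E: interval 18, next fire after T=282 is 288
Earliest fire time = 288 (job job_E)

Answer: 288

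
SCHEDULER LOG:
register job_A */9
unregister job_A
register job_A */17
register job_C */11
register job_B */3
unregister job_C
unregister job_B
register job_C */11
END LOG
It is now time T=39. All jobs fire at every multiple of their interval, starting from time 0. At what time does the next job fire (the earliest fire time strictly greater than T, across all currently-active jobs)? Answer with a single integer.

Op 1: register job_A */9 -> active={job_A:*/9}
Op 2: unregister job_A -> active={}
Op 3: register job_A */17 -> active={job_A:*/17}
Op 4: register job_C */11 -> active={job_A:*/17, job_C:*/11}
Op 5: register job_B */3 -> active={job_A:*/17, job_B:*/3, job_C:*/11}
Op 6: unregister job_C -> active={job_A:*/17, job_B:*/3}
Op 7: unregister job_B -> active={job_A:*/17}
Op 8: register job_C */11 -> active={job_A:*/17, job_C:*/11}
  job_A: interval 17, next fire after T=39 is 51
  job_C: interval 11, next fire after T=39 is 44
Earliest fire time = 44 (job job_C)

Answer: 44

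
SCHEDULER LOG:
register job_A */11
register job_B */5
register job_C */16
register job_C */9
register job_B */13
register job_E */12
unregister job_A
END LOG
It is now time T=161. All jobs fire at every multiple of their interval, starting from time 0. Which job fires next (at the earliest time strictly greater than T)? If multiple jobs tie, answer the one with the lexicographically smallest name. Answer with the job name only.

Answer: job_C

Derivation:
Op 1: register job_A */11 -> active={job_A:*/11}
Op 2: register job_B */5 -> active={job_A:*/11, job_B:*/5}
Op 3: register job_C */16 -> active={job_A:*/11, job_B:*/5, job_C:*/16}
Op 4: register job_C */9 -> active={job_A:*/11, job_B:*/5, job_C:*/9}
Op 5: register job_B */13 -> active={job_A:*/11, job_B:*/13, job_C:*/9}
Op 6: register job_E */12 -> active={job_A:*/11, job_B:*/13, job_C:*/9, job_E:*/12}
Op 7: unregister job_A -> active={job_B:*/13, job_C:*/9, job_E:*/12}
  job_B: interval 13, next fire after T=161 is 169
  job_C: interval 9, next fire after T=161 is 162
  job_E: interval 12, next fire after T=161 is 168
Earliest = 162, winner (lex tiebreak) = job_C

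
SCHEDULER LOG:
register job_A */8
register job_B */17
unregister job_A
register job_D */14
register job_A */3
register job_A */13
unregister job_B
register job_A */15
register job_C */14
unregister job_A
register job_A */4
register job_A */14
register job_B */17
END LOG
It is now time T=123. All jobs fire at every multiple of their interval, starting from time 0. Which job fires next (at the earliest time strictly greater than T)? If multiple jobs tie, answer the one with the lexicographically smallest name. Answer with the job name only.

Op 1: register job_A */8 -> active={job_A:*/8}
Op 2: register job_B */17 -> active={job_A:*/8, job_B:*/17}
Op 3: unregister job_A -> active={job_B:*/17}
Op 4: register job_D */14 -> active={job_B:*/17, job_D:*/14}
Op 5: register job_A */3 -> active={job_A:*/3, job_B:*/17, job_D:*/14}
Op 6: register job_A */13 -> active={job_A:*/13, job_B:*/17, job_D:*/14}
Op 7: unregister job_B -> active={job_A:*/13, job_D:*/14}
Op 8: register job_A */15 -> active={job_A:*/15, job_D:*/14}
Op 9: register job_C */14 -> active={job_A:*/15, job_C:*/14, job_D:*/14}
Op 10: unregister job_A -> active={job_C:*/14, job_D:*/14}
Op 11: register job_A */4 -> active={job_A:*/4, job_C:*/14, job_D:*/14}
Op 12: register job_A */14 -> active={job_A:*/14, job_C:*/14, job_D:*/14}
Op 13: register job_B */17 -> active={job_A:*/14, job_B:*/17, job_C:*/14, job_D:*/14}
  job_A: interval 14, next fire after T=123 is 126
  job_B: interval 17, next fire after T=123 is 136
  job_C: interval 14, next fire after T=123 is 126
  job_D: interval 14, next fire after T=123 is 126
Earliest = 126, winner (lex tiebreak) = job_A

Answer: job_A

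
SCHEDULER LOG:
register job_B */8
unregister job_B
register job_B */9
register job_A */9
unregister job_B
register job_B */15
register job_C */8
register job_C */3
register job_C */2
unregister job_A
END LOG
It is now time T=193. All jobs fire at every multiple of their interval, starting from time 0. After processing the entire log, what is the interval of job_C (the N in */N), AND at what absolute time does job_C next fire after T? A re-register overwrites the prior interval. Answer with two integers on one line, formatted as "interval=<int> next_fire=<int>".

Answer: interval=2 next_fire=194

Derivation:
Op 1: register job_B */8 -> active={job_B:*/8}
Op 2: unregister job_B -> active={}
Op 3: register job_B */9 -> active={job_B:*/9}
Op 4: register job_A */9 -> active={job_A:*/9, job_B:*/9}
Op 5: unregister job_B -> active={job_A:*/9}
Op 6: register job_B */15 -> active={job_A:*/9, job_B:*/15}
Op 7: register job_C */8 -> active={job_A:*/9, job_B:*/15, job_C:*/8}
Op 8: register job_C */3 -> active={job_A:*/9, job_B:*/15, job_C:*/3}
Op 9: register job_C */2 -> active={job_A:*/9, job_B:*/15, job_C:*/2}
Op 10: unregister job_A -> active={job_B:*/15, job_C:*/2}
Final interval of job_C = 2
Next fire of job_C after T=193: (193//2+1)*2 = 194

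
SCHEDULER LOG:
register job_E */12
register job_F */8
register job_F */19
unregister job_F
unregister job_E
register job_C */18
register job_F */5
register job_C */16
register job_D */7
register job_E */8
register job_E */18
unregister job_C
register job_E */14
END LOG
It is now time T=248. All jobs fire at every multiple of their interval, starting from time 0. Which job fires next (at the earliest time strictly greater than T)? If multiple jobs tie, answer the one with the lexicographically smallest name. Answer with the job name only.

Answer: job_F

Derivation:
Op 1: register job_E */12 -> active={job_E:*/12}
Op 2: register job_F */8 -> active={job_E:*/12, job_F:*/8}
Op 3: register job_F */19 -> active={job_E:*/12, job_F:*/19}
Op 4: unregister job_F -> active={job_E:*/12}
Op 5: unregister job_E -> active={}
Op 6: register job_C */18 -> active={job_C:*/18}
Op 7: register job_F */5 -> active={job_C:*/18, job_F:*/5}
Op 8: register job_C */16 -> active={job_C:*/16, job_F:*/5}
Op 9: register job_D */7 -> active={job_C:*/16, job_D:*/7, job_F:*/5}
Op 10: register job_E */8 -> active={job_C:*/16, job_D:*/7, job_E:*/8, job_F:*/5}
Op 11: register job_E */18 -> active={job_C:*/16, job_D:*/7, job_E:*/18, job_F:*/5}
Op 12: unregister job_C -> active={job_D:*/7, job_E:*/18, job_F:*/5}
Op 13: register job_E */14 -> active={job_D:*/7, job_E:*/14, job_F:*/5}
  job_D: interval 7, next fire after T=248 is 252
  job_E: interval 14, next fire after T=248 is 252
  job_F: interval 5, next fire after T=248 is 250
Earliest = 250, winner (lex tiebreak) = job_F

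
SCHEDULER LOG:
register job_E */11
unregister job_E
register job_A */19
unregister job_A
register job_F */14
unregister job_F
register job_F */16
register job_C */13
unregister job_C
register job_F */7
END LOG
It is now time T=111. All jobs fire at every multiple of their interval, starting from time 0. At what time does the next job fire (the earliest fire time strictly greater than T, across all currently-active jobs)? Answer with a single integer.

Op 1: register job_E */11 -> active={job_E:*/11}
Op 2: unregister job_E -> active={}
Op 3: register job_A */19 -> active={job_A:*/19}
Op 4: unregister job_A -> active={}
Op 5: register job_F */14 -> active={job_F:*/14}
Op 6: unregister job_F -> active={}
Op 7: register job_F */16 -> active={job_F:*/16}
Op 8: register job_C */13 -> active={job_C:*/13, job_F:*/16}
Op 9: unregister job_C -> active={job_F:*/16}
Op 10: register job_F */7 -> active={job_F:*/7}
  job_F: interval 7, next fire after T=111 is 112
Earliest fire time = 112 (job job_F)

Answer: 112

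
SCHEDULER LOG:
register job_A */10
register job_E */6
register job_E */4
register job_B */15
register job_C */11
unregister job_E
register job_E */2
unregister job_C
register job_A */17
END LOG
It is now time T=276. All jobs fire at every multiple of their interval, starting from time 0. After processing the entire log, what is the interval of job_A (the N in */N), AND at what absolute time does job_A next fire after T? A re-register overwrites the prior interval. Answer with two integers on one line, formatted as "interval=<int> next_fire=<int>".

Op 1: register job_A */10 -> active={job_A:*/10}
Op 2: register job_E */6 -> active={job_A:*/10, job_E:*/6}
Op 3: register job_E */4 -> active={job_A:*/10, job_E:*/4}
Op 4: register job_B */15 -> active={job_A:*/10, job_B:*/15, job_E:*/4}
Op 5: register job_C */11 -> active={job_A:*/10, job_B:*/15, job_C:*/11, job_E:*/4}
Op 6: unregister job_E -> active={job_A:*/10, job_B:*/15, job_C:*/11}
Op 7: register job_E */2 -> active={job_A:*/10, job_B:*/15, job_C:*/11, job_E:*/2}
Op 8: unregister job_C -> active={job_A:*/10, job_B:*/15, job_E:*/2}
Op 9: register job_A */17 -> active={job_A:*/17, job_B:*/15, job_E:*/2}
Final interval of job_A = 17
Next fire of job_A after T=276: (276//17+1)*17 = 289

Answer: interval=17 next_fire=289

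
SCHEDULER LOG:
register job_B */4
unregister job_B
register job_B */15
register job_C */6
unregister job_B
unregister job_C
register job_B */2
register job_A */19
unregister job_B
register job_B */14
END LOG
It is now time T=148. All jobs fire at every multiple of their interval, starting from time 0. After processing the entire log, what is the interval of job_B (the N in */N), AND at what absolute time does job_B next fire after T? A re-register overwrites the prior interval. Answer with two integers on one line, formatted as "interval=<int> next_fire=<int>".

Op 1: register job_B */4 -> active={job_B:*/4}
Op 2: unregister job_B -> active={}
Op 3: register job_B */15 -> active={job_B:*/15}
Op 4: register job_C */6 -> active={job_B:*/15, job_C:*/6}
Op 5: unregister job_B -> active={job_C:*/6}
Op 6: unregister job_C -> active={}
Op 7: register job_B */2 -> active={job_B:*/2}
Op 8: register job_A */19 -> active={job_A:*/19, job_B:*/2}
Op 9: unregister job_B -> active={job_A:*/19}
Op 10: register job_B */14 -> active={job_A:*/19, job_B:*/14}
Final interval of job_B = 14
Next fire of job_B after T=148: (148//14+1)*14 = 154

Answer: interval=14 next_fire=154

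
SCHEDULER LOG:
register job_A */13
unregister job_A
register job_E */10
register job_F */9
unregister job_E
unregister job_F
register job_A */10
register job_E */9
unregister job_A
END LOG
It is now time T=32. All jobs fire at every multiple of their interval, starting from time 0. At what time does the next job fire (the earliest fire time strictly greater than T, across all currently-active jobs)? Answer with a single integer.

Op 1: register job_A */13 -> active={job_A:*/13}
Op 2: unregister job_A -> active={}
Op 3: register job_E */10 -> active={job_E:*/10}
Op 4: register job_F */9 -> active={job_E:*/10, job_F:*/9}
Op 5: unregister job_E -> active={job_F:*/9}
Op 6: unregister job_F -> active={}
Op 7: register job_A */10 -> active={job_A:*/10}
Op 8: register job_E */9 -> active={job_A:*/10, job_E:*/9}
Op 9: unregister job_A -> active={job_E:*/9}
  job_E: interval 9, next fire after T=32 is 36
Earliest fire time = 36 (job job_E)

Answer: 36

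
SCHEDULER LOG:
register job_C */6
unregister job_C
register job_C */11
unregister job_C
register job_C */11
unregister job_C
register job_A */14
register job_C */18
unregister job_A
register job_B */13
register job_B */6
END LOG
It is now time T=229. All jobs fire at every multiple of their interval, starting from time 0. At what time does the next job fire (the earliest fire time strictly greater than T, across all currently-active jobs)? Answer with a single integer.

Op 1: register job_C */6 -> active={job_C:*/6}
Op 2: unregister job_C -> active={}
Op 3: register job_C */11 -> active={job_C:*/11}
Op 4: unregister job_C -> active={}
Op 5: register job_C */11 -> active={job_C:*/11}
Op 6: unregister job_C -> active={}
Op 7: register job_A */14 -> active={job_A:*/14}
Op 8: register job_C */18 -> active={job_A:*/14, job_C:*/18}
Op 9: unregister job_A -> active={job_C:*/18}
Op 10: register job_B */13 -> active={job_B:*/13, job_C:*/18}
Op 11: register job_B */6 -> active={job_B:*/6, job_C:*/18}
  job_B: interval 6, next fire after T=229 is 234
  job_C: interval 18, next fire after T=229 is 234
Earliest fire time = 234 (job job_B)

Answer: 234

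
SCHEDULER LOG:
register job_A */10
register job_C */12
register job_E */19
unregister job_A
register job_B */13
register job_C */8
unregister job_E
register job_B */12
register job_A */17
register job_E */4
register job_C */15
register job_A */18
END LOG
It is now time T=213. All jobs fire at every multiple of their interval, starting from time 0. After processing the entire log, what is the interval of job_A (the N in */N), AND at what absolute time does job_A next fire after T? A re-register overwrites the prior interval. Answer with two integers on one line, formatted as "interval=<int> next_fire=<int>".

Answer: interval=18 next_fire=216

Derivation:
Op 1: register job_A */10 -> active={job_A:*/10}
Op 2: register job_C */12 -> active={job_A:*/10, job_C:*/12}
Op 3: register job_E */19 -> active={job_A:*/10, job_C:*/12, job_E:*/19}
Op 4: unregister job_A -> active={job_C:*/12, job_E:*/19}
Op 5: register job_B */13 -> active={job_B:*/13, job_C:*/12, job_E:*/19}
Op 6: register job_C */8 -> active={job_B:*/13, job_C:*/8, job_E:*/19}
Op 7: unregister job_E -> active={job_B:*/13, job_C:*/8}
Op 8: register job_B */12 -> active={job_B:*/12, job_C:*/8}
Op 9: register job_A */17 -> active={job_A:*/17, job_B:*/12, job_C:*/8}
Op 10: register job_E */4 -> active={job_A:*/17, job_B:*/12, job_C:*/8, job_E:*/4}
Op 11: register job_C */15 -> active={job_A:*/17, job_B:*/12, job_C:*/15, job_E:*/4}
Op 12: register job_A */18 -> active={job_A:*/18, job_B:*/12, job_C:*/15, job_E:*/4}
Final interval of job_A = 18
Next fire of job_A after T=213: (213//18+1)*18 = 216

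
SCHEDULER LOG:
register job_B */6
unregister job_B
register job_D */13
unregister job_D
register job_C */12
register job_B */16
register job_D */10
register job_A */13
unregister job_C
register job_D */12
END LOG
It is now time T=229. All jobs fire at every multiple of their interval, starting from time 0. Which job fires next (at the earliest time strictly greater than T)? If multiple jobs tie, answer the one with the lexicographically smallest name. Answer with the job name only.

Answer: job_A

Derivation:
Op 1: register job_B */6 -> active={job_B:*/6}
Op 2: unregister job_B -> active={}
Op 3: register job_D */13 -> active={job_D:*/13}
Op 4: unregister job_D -> active={}
Op 5: register job_C */12 -> active={job_C:*/12}
Op 6: register job_B */16 -> active={job_B:*/16, job_C:*/12}
Op 7: register job_D */10 -> active={job_B:*/16, job_C:*/12, job_D:*/10}
Op 8: register job_A */13 -> active={job_A:*/13, job_B:*/16, job_C:*/12, job_D:*/10}
Op 9: unregister job_C -> active={job_A:*/13, job_B:*/16, job_D:*/10}
Op 10: register job_D */12 -> active={job_A:*/13, job_B:*/16, job_D:*/12}
  job_A: interval 13, next fire after T=229 is 234
  job_B: interval 16, next fire after T=229 is 240
  job_D: interval 12, next fire after T=229 is 240
Earliest = 234, winner (lex tiebreak) = job_A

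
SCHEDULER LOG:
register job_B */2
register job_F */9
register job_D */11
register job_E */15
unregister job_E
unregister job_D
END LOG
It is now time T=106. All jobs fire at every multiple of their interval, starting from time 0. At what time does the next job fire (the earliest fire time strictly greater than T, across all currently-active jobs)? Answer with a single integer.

Op 1: register job_B */2 -> active={job_B:*/2}
Op 2: register job_F */9 -> active={job_B:*/2, job_F:*/9}
Op 3: register job_D */11 -> active={job_B:*/2, job_D:*/11, job_F:*/9}
Op 4: register job_E */15 -> active={job_B:*/2, job_D:*/11, job_E:*/15, job_F:*/9}
Op 5: unregister job_E -> active={job_B:*/2, job_D:*/11, job_F:*/9}
Op 6: unregister job_D -> active={job_B:*/2, job_F:*/9}
  job_B: interval 2, next fire after T=106 is 108
  job_F: interval 9, next fire after T=106 is 108
Earliest fire time = 108 (job job_B)

Answer: 108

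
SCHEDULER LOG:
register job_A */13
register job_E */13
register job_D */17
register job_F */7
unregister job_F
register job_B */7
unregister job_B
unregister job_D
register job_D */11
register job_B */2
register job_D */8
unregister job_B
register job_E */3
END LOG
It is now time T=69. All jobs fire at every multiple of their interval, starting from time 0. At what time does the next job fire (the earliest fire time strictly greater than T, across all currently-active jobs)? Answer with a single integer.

Answer: 72

Derivation:
Op 1: register job_A */13 -> active={job_A:*/13}
Op 2: register job_E */13 -> active={job_A:*/13, job_E:*/13}
Op 3: register job_D */17 -> active={job_A:*/13, job_D:*/17, job_E:*/13}
Op 4: register job_F */7 -> active={job_A:*/13, job_D:*/17, job_E:*/13, job_F:*/7}
Op 5: unregister job_F -> active={job_A:*/13, job_D:*/17, job_E:*/13}
Op 6: register job_B */7 -> active={job_A:*/13, job_B:*/7, job_D:*/17, job_E:*/13}
Op 7: unregister job_B -> active={job_A:*/13, job_D:*/17, job_E:*/13}
Op 8: unregister job_D -> active={job_A:*/13, job_E:*/13}
Op 9: register job_D */11 -> active={job_A:*/13, job_D:*/11, job_E:*/13}
Op 10: register job_B */2 -> active={job_A:*/13, job_B:*/2, job_D:*/11, job_E:*/13}
Op 11: register job_D */8 -> active={job_A:*/13, job_B:*/2, job_D:*/8, job_E:*/13}
Op 12: unregister job_B -> active={job_A:*/13, job_D:*/8, job_E:*/13}
Op 13: register job_E */3 -> active={job_A:*/13, job_D:*/8, job_E:*/3}
  job_A: interval 13, next fire after T=69 is 78
  job_D: interval 8, next fire after T=69 is 72
  job_E: interval 3, next fire after T=69 is 72
Earliest fire time = 72 (job job_D)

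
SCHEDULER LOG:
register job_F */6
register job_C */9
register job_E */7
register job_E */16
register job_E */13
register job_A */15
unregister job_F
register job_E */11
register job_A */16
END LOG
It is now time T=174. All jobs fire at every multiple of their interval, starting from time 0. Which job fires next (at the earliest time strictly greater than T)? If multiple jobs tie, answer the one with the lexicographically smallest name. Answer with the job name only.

Op 1: register job_F */6 -> active={job_F:*/6}
Op 2: register job_C */9 -> active={job_C:*/9, job_F:*/6}
Op 3: register job_E */7 -> active={job_C:*/9, job_E:*/7, job_F:*/6}
Op 4: register job_E */16 -> active={job_C:*/9, job_E:*/16, job_F:*/6}
Op 5: register job_E */13 -> active={job_C:*/9, job_E:*/13, job_F:*/6}
Op 6: register job_A */15 -> active={job_A:*/15, job_C:*/9, job_E:*/13, job_F:*/6}
Op 7: unregister job_F -> active={job_A:*/15, job_C:*/9, job_E:*/13}
Op 8: register job_E */11 -> active={job_A:*/15, job_C:*/9, job_E:*/11}
Op 9: register job_A */16 -> active={job_A:*/16, job_C:*/9, job_E:*/11}
  job_A: interval 16, next fire after T=174 is 176
  job_C: interval 9, next fire after T=174 is 180
  job_E: interval 11, next fire after T=174 is 176
Earliest = 176, winner (lex tiebreak) = job_A

Answer: job_A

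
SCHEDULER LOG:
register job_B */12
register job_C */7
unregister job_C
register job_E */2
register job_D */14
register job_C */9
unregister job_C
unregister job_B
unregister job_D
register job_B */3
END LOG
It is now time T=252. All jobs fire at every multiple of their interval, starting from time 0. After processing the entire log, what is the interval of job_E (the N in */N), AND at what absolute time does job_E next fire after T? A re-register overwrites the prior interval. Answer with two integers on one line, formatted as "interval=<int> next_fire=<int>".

Op 1: register job_B */12 -> active={job_B:*/12}
Op 2: register job_C */7 -> active={job_B:*/12, job_C:*/7}
Op 3: unregister job_C -> active={job_B:*/12}
Op 4: register job_E */2 -> active={job_B:*/12, job_E:*/2}
Op 5: register job_D */14 -> active={job_B:*/12, job_D:*/14, job_E:*/2}
Op 6: register job_C */9 -> active={job_B:*/12, job_C:*/9, job_D:*/14, job_E:*/2}
Op 7: unregister job_C -> active={job_B:*/12, job_D:*/14, job_E:*/2}
Op 8: unregister job_B -> active={job_D:*/14, job_E:*/2}
Op 9: unregister job_D -> active={job_E:*/2}
Op 10: register job_B */3 -> active={job_B:*/3, job_E:*/2}
Final interval of job_E = 2
Next fire of job_E after T=252: (252//2+1)*2 = 254

Answer: interval=2 next_fire=254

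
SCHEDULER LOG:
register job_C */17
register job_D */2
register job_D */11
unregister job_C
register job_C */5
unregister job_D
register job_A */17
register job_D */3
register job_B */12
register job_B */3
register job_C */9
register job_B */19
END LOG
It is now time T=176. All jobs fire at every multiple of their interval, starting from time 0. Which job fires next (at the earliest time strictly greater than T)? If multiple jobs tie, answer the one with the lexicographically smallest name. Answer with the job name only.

Op 1: register job_C */17 -> active={job_C:*/17}
Op 2: register job_D */2 -> active={job_C:*/17, job_D:*/2}
Op 3: register job_D */11 -> active={job_C:*/17, job_D:*/11}
Op 4: unregister job_C -> active={job_D:*/11}
Op 5: register job_C */5 -> active={job_C:*/5, job_D:*/11}
Op 6: unregister job_D -> active={job_C:*/5}
Op 7: register job_A */17 -> active={job_A:*/17, job_C:*/5}
Op 8: register job_D */3 -> active={job_A:*/17, job_C:*/5, job_D:*/3}
Op 9: register job_B */12 -> active={job_A:*/17, job_B:*/12, job_C:*/5, job_D:*/3}
Op 10: register job_B */3 -> active={job_A:*/17, job_B:*/3, job_C:*/5, job_D:*/3}
Op 11: register job_C */9 -> active={job_A:*/17, job_B:*/3, job_C:*/9, job_D:*/3}
Op 12: register job_B */19 -> active={job_A:*/17, job_B:*/19, job_C:*/9, job_D:*/3}
  job_A: interval 17, next fire after T=176 is 187
  job_B: interval 19, next fire after T=176 is 190
  job_C: interval 9, next fire after T=176 is 180
  job_D: interval 3, next fire after T=176 is 177
Earliest = 177, winner (lex tiebreak) = job_D

Answer: job_D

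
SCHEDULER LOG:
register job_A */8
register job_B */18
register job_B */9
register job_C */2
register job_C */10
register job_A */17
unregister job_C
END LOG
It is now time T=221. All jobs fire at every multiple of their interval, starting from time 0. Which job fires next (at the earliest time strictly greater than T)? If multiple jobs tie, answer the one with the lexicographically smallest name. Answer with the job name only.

Op 1: register job_A */8 -> active={job_A:*/8}
Op 2: register job_B */18 -> active={job_A:*/8, job_B:*/18}
Op 3: register job_B */9 -> active={job_A:*/8, job_B:*/9}
Op 4: register job_C */2 -> active={job_A:*/8, job_B:*/9, job_C:*/2}
Op 5: register job_C */10 -> active={job_A:*/8, job_B:*/9, job_C:*/10}
Op 6: register job_A */17 -> active={job_A:*/17, job_B:*/9, job_C:*/10}
Op 7: unregister job_C -> active={job_A:*/17, job_B:*/9}
  job_A: interval 17, next fire after T=221 is 238
  job_B: interval 9, next fire after T=221 is 225
Earliest = 225, winner (lex tiebreak) = job_B

Answer: job_B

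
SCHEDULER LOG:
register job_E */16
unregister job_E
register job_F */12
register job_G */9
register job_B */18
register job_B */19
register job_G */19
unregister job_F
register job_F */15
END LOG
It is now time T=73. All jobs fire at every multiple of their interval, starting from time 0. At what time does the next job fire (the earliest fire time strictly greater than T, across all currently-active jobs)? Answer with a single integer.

Op 1: register job_E */16 -> active={job_E:*/16}
Op 2: unregister job_E -> active={}
Op 3: register job_F */12 -> active={job_F:*/12}
Op 4: register job_G */9 -> active={job_F:*/12, job_G:*/9}
Op 5: register job_B */18 -> active={job_B:*/18, job_F:*/12, job_G:*/9}
Op 6: register job_B */19 -> active={job_B:*/19, job_F:*/12, job_G:*/9}
Op 7: register job_G */19 -> active={job_B:*/19, job_F:*/12, job_G:*/19}
Op 8: unregister job_F -> active={job_B:*/19, job_G:*/19}
Op 9: register job_F */15 -> active={job_B:*/19, job_F:*/15, job_G:*/19}
  job_B: interval 19, next fire after T=73 is 76
  job_F: interval 15, next fire after T=73 is 75
  job_G: interval 19, next fire after T=73 is 76
Earliest fire time = 75 (job job_F)

Answer: 75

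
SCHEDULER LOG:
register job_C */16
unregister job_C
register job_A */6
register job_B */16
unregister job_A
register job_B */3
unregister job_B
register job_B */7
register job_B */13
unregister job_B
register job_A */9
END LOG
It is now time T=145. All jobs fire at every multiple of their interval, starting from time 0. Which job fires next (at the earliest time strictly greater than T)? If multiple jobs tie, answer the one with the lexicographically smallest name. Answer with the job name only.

Op 1: register job_C */16 -> active={job_C:*/16}
Op 2: unregister job_C -> active={}
Op 3: register job_A */6 -> active={job_A:*/6}
Op 4: register job_B */16 -> active={job_A:*/6, job_B:*/16}
Op 5: unregister job_A -> active={job_B:*/16}
Op 6: register job_B */3 -> active={job_B:*/3}
Op 7: unregister job_B -> active={}
Op 8: register job_B */7 -> active={job_B:*/7}
Op 9: register job_B */13 -> active={job_B:*/13}
Op 10: unregister job_B -> active={}
Op 11: register job_A */9 -> active={job_A:*/9}
  job_A: interval 9, next fire after T=145 is 153
Earliest = 153, winner (lex tiebreak) = job_A

Answer: job_A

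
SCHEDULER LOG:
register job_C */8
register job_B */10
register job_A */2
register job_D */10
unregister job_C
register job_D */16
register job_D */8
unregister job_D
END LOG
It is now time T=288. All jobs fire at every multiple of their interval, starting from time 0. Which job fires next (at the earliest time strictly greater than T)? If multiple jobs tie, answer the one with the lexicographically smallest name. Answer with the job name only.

Op 1: register job_C */8 -> active={job_C:*/8}
Op 2: register job_B */10 -> active={job_B:*/10, job_C:*/8}
Op 3: register job_A */2 -> active={job_A:*/2, job_B:*/10, job_C:*/8}
Op 4: register job_D */10 -> active={job_A:*/2, job_B:*/10, job_C:*/8, job_D:*/10}
Op 5: unregister job_C -> active={job_A:*/2, job_B:*/10, job_D:*/10}
Op 6: register job_D */16 -> active={job_A:*/2, job_B:*/10, job_D:*/16}
Op 7: register job_D */8 -> active={job_A:*/2, job_B:*/10, job_D:*/8}
Op 8: unregister job_D -> active={job_A:*/2, job_B:*/10}
  job_A: interval 2, next fire after T=288 is 290
  job_B: interval 10, next fire after T=288 is 290
Earliest = 290, winner (lex tiebreak) = job_A

Answer: job_A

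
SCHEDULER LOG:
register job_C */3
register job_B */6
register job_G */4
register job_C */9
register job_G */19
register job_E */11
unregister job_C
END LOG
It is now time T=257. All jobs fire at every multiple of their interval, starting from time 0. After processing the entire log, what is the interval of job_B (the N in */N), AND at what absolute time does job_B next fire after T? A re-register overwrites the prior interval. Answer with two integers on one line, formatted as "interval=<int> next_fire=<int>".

Answer: interval=6 next_fire=258

Derivation:
Op 1: register job_C */3 -> active={job_C:*/3}
Op 2: register job_B */6 -> active={job_B:*/6, job_C:*/3}
Op 3: register job_G */4 -> active={job_B:*/6, job_C:*/3, job_G:*/4}
Op 4: register job_C */9 -> active={job_B:*/6, job_C:*/9, job_G:*/4}
Op 5: register job_G */19 -> active={job_B:*/6, job_C:*/9, job_G:*/19}
Op 6: register job_E */11 -> active={job_B:*/6, job_C:*/9, job_E:*/11, job_G:*/19}
Op 7: unregister job_C -> active={job_B:*/6, job_E:*/11, job_G:*/19}
Final interval of job_B = 6
Next fire of job_B after T=257: (257//6+1)*6 = 258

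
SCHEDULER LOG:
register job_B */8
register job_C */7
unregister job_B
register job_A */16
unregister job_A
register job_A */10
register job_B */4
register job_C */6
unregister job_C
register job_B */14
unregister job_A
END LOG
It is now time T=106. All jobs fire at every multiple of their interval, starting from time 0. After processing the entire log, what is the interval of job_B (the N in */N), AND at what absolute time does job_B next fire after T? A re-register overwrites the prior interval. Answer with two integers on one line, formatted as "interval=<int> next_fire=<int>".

Op 1: register job_B */8 -> active={job_B:*/8}
Op 2: register job_C */7 -> active={job_B:*/8, job_C:*/7}
Op 3: unregister job_B -> active={job_C:*/7}
Op 4: register job_A */16 -> active={job_A:*/16, job_C:*/7}
Op 5: unregister job_A -> active={job_C:*/7}
Op 6: register job_A */10 -> active={job_A:*/10, job_C:*/7}
Op 7: register job_B */4 -> active={job_A:*/10, job_B:*/4, job_C:*/7}
Op 8: register job_C */6 -> active={job_A:*/10, job_B:*/4, job_C:*/6}
Op 9: unregister job_C -> active={job_A:*/10, job_B:*/4}
Op 10: register job_B */14 -> active={job_A:*/10, job_B:*/14}
Op 11: unregister job_A -> active={job_B:*/14}
Final interval of job_B = 14
Next fire of job_B after T=106: (106//14+1)*14 = 112

Answer: interval=14 next_fire=112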